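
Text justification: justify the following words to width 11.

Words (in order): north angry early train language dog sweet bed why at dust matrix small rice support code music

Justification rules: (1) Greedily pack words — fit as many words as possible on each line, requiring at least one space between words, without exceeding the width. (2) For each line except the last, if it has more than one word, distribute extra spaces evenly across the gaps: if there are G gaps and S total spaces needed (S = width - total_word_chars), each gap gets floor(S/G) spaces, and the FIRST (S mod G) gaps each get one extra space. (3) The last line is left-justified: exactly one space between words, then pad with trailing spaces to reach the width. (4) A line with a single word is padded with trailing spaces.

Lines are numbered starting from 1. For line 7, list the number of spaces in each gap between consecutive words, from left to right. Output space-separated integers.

Answer: 2

Derivation:
Line 1: ['north', 'angry'] (min_width=11, slack=0)
Line 2: ['early', 'train'] (min_width=11, slack=0)
Line 3: ['language'] (min_width=8, slack=3)
Line 4: ['dog', 'sweet'] (min_width=9, slack=2)
Line 5: ['bed', 'why', 'at'] (min_width=10, slack=1)
Line 6: ['dust', 'matrix'] (min_width=11, slack=0)
Line 7: ['small', 'rice'] (min_width=10, slack=1)
Line 8: ['support'] (min_width=7, slack=4)
Line 9: ['code', 'music'] (min_width=10, slack=1)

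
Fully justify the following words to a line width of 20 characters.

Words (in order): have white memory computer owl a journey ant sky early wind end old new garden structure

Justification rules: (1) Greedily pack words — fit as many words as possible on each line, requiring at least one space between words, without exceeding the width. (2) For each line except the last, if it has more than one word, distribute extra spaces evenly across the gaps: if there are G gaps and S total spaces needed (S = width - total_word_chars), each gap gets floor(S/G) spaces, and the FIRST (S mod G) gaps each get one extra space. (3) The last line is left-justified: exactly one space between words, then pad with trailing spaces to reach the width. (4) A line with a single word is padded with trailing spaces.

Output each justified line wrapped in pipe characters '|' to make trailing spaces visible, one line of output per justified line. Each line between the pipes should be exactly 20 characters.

Line 1: ['have', 'white', 'memory'] (min_width=17, slack=3)
Line 2: ['computer', 'owl', 'a'] (min_width=14, slack=6)
Line 3: ['journey', 'ant', 'sky'] (min_width=15, slack=5)
Line 4: ['early', 'wind', 'end', 'old'] (min_width=18, slack=2)
Line 5: ['new', 'garden', 'structure'] (min_width=20, slack=0)

Answer: |have   white  memory|
|computer    owl    a|
|journey    ant   sky|
|early  wind  end old|
|new garden structure|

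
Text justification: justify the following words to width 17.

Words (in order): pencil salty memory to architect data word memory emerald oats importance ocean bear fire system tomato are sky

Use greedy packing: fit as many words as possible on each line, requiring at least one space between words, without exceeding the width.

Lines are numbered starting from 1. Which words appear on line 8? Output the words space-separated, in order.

Answer: tomato are sky

Derivation:
Line 1: ['pencil', 'salty'] (min_width=12, slack=5)
Line 2: ['memory', 'to'] (min_width=9, slack=8)
Line 3: ['architect', 'data'] (min_width=14, slack=3)
Line 4: ['word', 'memory'] (min_width=11, slack=6)
Line 5: ['emerald', 'oats'] (min_width=12, slack=5)
Line 6: ['importance', 'ocean'] (min_width=16, slack=1)
Line 7: ['bear', 'fire', 'system'] (min_width=16, slack=1)
Line 8: ['tomato', 'are', 'sky'] (min_width=14, slack=3)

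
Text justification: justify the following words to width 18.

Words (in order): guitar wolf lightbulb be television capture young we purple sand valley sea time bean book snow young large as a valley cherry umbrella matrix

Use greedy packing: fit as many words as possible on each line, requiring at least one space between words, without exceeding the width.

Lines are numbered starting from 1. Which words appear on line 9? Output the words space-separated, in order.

Line 1: ['guitar', 'wolf'] (min_width=11, slack=7)
Line 2: ['lightbulb', 'be'] (min_width=12, slack=6)
Line 3: ['television', 'capture'] (min_width=18, slack=0)
Line 4: ['young', 'we', 'purple'] (min_width=15, slack=3)
Line 5: ['sand', 'valley', 'sea'] (min_width=15, slack=3)
Line 6: ['time', 'bean', 'book'] (min_width=14, slack=4)
Line 7: ['snow', 'young', 'large'] (min_width=16, slack=2)
Line 8: ['as', 'a', 'valley', 'cherry'] (min_width=18, slack=0)
Line 9: ['umbrella', 'matrix'] (min_width=15, slack=3)

Answer: umbrella matrix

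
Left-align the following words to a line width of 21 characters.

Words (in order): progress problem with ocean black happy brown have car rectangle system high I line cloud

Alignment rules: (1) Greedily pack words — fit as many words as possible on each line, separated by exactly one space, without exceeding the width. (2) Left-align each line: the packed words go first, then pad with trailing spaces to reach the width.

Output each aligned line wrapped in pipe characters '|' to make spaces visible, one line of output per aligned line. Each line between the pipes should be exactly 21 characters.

Answer: |progress problem with|
|ocean black happy    |
|brown have car       |
|rectangle system high|
|I line cloud         |

Derivation:
Line 1: ['progress', 'problem', 'with'] (min_width=21, slack=0)
Line 2: ['ocean', 'black', 'happy'] (min_width=17, slack=4)
Line 3: ['brown', 'have', 'car'] (min_width=14, slack=7)
Line 4: ['rectangle', 'system', 'high'] (min_width=21, slack=0)
Line 5: ['I', 'line', 'cloud'] (min_width=12, slack=9)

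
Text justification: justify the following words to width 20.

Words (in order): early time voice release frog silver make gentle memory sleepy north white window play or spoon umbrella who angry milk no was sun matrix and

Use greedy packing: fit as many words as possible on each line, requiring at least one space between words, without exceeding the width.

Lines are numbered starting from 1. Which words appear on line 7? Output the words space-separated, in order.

Line 1: ['early', 'time', 'voice'] (min_width=16, slack=4)
Line 2: ['release', 'frog', 'silver'] (min_width=19, slack=1)
Line 3: ['make', 'gentle', 'memory'] (min_width=18, slack=2)
Line 4: ['sleepy', 'north', 'white'] (min_width=18, slack=2)
Line 5: ['window', 'play', 'or', 'spoon'] (min_width=20, slack=0)
Line 6: ['umbrella', 'who', 'angry'] (min_width=18, slack=2)
Line 7: ['milk', 'no', 'was', 'sun'] (min_width=15, slack=5)
Line 8: ['matrix', 'and'] (min_width=10, slack=10)

Answer: milk no was sun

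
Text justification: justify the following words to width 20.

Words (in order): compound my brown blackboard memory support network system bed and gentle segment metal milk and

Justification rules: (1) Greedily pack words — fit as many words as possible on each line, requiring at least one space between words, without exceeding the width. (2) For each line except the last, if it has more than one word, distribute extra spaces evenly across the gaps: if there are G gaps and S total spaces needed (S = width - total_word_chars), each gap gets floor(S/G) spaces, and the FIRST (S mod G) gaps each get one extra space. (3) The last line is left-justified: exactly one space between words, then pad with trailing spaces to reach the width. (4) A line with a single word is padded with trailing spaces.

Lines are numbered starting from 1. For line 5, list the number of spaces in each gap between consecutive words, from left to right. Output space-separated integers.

Line 1: ['compound', 'my', 'brown'] (min_width=17, slack=3)
Line 2: ['blackboard', 'memory'] (min_width=17, slack=3)
Line 3: ['support', 'network'] (min_width=15, slack=5)
Line 4: ['system', 'bed', 'and'] (min_width=14, slack=6)
Line 5: ['gentle', 'segment', 'metal'] (min_width=20, slack=0)
Line 6: ['milk', 'and'] (min_width=8, slack=12)

Answer: 1 1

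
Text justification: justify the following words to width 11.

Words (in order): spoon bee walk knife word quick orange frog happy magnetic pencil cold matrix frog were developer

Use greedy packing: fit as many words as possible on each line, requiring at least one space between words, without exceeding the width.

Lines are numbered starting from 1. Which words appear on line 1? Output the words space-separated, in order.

Answer: spoon bee

Derivation:
Line 1: ['spoon', 'bee'] (min_width=9, slack=2)
Line 2: ['walk', 'knife'] (min_width=10, slack=1)
Line 3: ['word', 'quick'] (min_width=10, slack=1)
Line 4: ['orange', 'frog'] (min_width=11, slack=0)
Line 5: ['happy'] (min_width=5, slack=6)
Line 6: ['magnetic'] (min_width=8, slack=3)
Line 7: ['pencil', 'cold'] (min_width=11, slack=0)
Line 8: ['matrix', 'frog'] (min_width=11, slack=0)
Line 9: ['were'] (min_width=4, slack=7)
Line 10: ['developer'] (min_width=9, slack=2)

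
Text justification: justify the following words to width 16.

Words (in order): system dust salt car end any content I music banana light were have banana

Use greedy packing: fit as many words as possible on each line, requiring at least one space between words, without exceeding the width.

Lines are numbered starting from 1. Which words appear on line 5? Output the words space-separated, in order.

Line 1: ['system', 'dust', 'salt'] (min_width=16, slack=0)
Line 2: ['car', 'end', 'any'] (min_width=11, slack=5)
Line 3: ['content', 'I', 'music'] (min_width=15, slack=1)
Line 4: ['banana', 'light'] (min_width=12, slack=4)
Line 5: ['were', 'have', 'banana'] (min_width=16, slack=0)

Answer: were have banana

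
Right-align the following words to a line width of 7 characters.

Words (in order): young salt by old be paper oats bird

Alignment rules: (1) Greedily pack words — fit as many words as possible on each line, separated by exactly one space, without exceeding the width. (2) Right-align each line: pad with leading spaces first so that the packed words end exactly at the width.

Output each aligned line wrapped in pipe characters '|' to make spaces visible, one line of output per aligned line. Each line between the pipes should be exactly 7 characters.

Answer: |  young|
|salt by|
| old be|
|  paper|
|   oats|
|   bird|

Derivation:
Line 1: ['young'] (min_width=5, slack=2)
Line 2: ['salt', 'by'] (min_width=7, slack=0)
Line 3: ['old', 'be'] (min_width=6, slack=1)
Line 4: ['paper'] (min_width=5, slack=2)
Line 5: ['oats'] (min_width=4, slack=3)
Line 6: ['bird'] (min_width=4, slack=3)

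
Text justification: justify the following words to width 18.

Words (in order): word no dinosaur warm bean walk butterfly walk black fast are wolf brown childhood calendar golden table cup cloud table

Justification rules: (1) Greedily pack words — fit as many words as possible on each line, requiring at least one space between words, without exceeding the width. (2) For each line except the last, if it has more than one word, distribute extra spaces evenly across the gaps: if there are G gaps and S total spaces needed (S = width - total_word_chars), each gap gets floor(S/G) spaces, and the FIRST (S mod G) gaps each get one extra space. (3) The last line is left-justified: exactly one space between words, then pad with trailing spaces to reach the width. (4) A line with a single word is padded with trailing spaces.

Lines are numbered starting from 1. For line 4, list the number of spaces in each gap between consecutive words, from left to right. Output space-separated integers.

Line 1: ['word', 'no', 'dinosaur'] (min_width=16, slack=2)
Line 2: ['warm', 'bean', 'walk'] (min_width=14, slack=4)
Line 3: ['butterfly', 'walk'] (min_width=14, slack=4)
Line 4: ['black', 'fast', 'are'] (min_width=14, slack=4)
Line 5: ['wolf', 'brown'] (min_width=10, slack=8)
Line 6: ['childhood', 'calendar'] (min_width=18, slack=0)
Line 7: ['golden', 'table', 'cup'] (min_width=16, slack=2)
Line 8: ['cloud', 'table'] (min_width=11, slack=7)

Answer: 3 3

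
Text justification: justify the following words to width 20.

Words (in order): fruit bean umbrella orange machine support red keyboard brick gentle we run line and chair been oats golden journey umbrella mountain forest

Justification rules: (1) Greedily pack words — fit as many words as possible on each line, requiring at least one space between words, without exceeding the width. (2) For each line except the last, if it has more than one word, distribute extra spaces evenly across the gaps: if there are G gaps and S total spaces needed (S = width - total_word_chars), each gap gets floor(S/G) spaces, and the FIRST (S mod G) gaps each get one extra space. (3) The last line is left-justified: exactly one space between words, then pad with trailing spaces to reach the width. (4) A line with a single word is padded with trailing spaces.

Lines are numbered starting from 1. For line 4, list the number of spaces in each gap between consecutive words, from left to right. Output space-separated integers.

Line 1: ['fruit', 'bean', 'umbrella'] (min_width=19, slack=1)
Line 2: ['orange', 'machine'] (min_width=14, slack=6)
Line 3: ['support', 'red', 'keyboard'] (min_width=20, slack=0)
Line 4: ['brick', 'gentle', 'we', 'run'] (min_width=19, slack=1)
Line 5: ['line', 'and', 'chair', 'been'] (min_width=19, slack=1)
Line 6: ['oats', 'golden', 'journey'] (min_width=19, slack=1)
Line 7: ['umbrella', 'mountain'] (min_width=17, slack=3)
Line 8: ['forest'] (min_width=6, slack=14)

Answer: 2 1 1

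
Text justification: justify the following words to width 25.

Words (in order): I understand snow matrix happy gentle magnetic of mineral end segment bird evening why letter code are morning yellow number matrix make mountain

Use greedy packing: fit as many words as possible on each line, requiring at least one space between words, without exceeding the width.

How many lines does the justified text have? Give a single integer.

Line 1: ['I', 'understand', 'snow', 'matrix'] (min_width=24, slack=1)
Line 2: ['happy', 'gentle', 'magnetic', 'of'] (min_width=24, slack=1)
Line 3: ['mineral', 'end', 'segment', 'bird'] (min_width=24, slack=1)
Line 4: ['evening', 'why', 'letter', 'code'] (min_width=23, slack=2)
Line 5: ['are', 'morning', 'yellow', 'number'] (min_width=25, slack=0)
Line 6: ['matrix', 'make', 'mountain'] (min_width=20, slack=5)
Total lines: 6

Answer: 6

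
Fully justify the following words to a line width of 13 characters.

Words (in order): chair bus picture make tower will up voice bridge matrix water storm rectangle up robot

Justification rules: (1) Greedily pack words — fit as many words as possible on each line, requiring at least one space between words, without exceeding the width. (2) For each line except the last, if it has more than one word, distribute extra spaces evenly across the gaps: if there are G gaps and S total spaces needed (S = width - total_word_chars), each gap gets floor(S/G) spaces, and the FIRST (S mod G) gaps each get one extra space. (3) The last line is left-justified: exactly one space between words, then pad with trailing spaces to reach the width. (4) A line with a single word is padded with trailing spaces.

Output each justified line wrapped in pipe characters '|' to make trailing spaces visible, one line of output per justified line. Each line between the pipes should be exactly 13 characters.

Answer: |chair     bus|
|picture  make|
|tower will up|
|voice  bridge|
|matrix  water|
|storm        |
|rectangle  up|
|robot        |

Derivation:
Line 1: ['chair', 'bus'] (min_width=9, slack=4)
Line 2: ['picture', 'make'] (min_width=12, slack=1)
Line 3: ['tower', 'will', 'up'] (min_width=13, slack=0)
Line 4: ['voice', 'bridge'] (min_width=12, slack=1)
Line 5: ['matrix', 'water'] (min_width=12, slack=1)
Line 6: ['storm'] (min_width=5, slack=8)
Line 7: ['rectangle', 'up'] (min_width=12, slack=1)
Line 8: ['robot'] (min_width=5, slack=8)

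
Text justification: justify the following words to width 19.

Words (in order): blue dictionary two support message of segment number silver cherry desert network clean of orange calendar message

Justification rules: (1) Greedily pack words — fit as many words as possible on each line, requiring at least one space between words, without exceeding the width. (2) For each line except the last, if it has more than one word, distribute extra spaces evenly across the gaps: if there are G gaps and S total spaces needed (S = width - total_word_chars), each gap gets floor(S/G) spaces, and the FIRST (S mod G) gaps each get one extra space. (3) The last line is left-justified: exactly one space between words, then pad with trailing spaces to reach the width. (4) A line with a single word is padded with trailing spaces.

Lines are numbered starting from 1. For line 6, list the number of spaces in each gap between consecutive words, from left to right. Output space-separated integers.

Line 1: ['blue', 'dictionary', 'two'] (min_width=19, slack=0)
Line 2: ['support', 'message', 'of'] (min_width=18, slack=1)
Line 3: ['segment', 'number'] (min_width=14, slack=5)
Line 4: ['silver', 'cherry'] (min_width=13, slack=6)
Line 5: ['desert', 'network'] (min_width=14, slack=5)
Line 6: ['clean', 'of', 'orange'] (min_width=15, slack=4)
Line 7: ['calendar', 'message'] (min_width=16, slack=3)

Answer: 3 3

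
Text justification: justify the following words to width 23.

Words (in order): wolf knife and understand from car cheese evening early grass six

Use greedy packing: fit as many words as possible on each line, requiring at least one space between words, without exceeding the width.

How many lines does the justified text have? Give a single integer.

Line 1: ['wolf', 'knife', 'and'] (min_width=14, slack=9)
Line 2: ['understand', 'from', 'car'] (min_width=19, slack=4)
Line 3: ['cheese', 'evening', 'early'] (min_width=20, slack=3)
Line 4: ['grass', 'six'] (min_width=9, slack=14)
Total lines: 4

Answer: 4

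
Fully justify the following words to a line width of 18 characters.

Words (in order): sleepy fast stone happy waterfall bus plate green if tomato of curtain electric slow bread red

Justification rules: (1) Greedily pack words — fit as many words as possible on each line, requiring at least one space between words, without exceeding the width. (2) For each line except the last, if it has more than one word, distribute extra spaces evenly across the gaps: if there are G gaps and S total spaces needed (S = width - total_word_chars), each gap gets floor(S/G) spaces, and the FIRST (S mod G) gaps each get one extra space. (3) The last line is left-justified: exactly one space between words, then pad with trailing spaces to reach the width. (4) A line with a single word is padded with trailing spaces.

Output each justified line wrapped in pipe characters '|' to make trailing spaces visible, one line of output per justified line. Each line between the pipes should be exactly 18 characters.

Answer: |sleepy  fast stone|
|happy    waterfall|
|bus plate green if|
|tomato  of curtain|
|electric      slow|
|bread red         |

Derivation:
Line 1: ['sleepy', 'fast', 'stone'] (min_width=17, slack=1)
Line 2: ['happy', 'waterfall'] (min_width=15, slack=3)
Line 3: ['bus', 'plate', 'green', 'if'] (min_width=18, slack=0)
Line 4: ['tomato', 'of', 'curtain'] (min_width=17, slack=1)
Line 5: ['electric', 'slow'] (min_width=13, slack=5)
Line 6: ['bread', 'red'] (min_width=9, slack=9)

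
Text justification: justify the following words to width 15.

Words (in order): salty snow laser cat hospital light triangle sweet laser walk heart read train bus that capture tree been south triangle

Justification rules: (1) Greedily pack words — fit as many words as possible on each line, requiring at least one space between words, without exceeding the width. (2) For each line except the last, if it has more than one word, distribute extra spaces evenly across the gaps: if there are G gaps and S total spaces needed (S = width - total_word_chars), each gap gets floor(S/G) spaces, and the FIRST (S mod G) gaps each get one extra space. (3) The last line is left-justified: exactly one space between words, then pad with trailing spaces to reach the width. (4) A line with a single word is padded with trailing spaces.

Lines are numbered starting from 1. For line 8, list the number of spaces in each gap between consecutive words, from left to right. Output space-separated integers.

Line 1: ['salty', 'snow'] (min_width=10, slack=5)
Line 2: ['laser', 'cat'] (min_width=9, slack=6)
Line 3: ['hospital', 'light'] (min_width=14, slack=1)
Line 4: ['triangle', 'sweet'] (min_width=14, slack=1)
Line 5: ['laser', 'walk'] (min_width=10, slack=5)
Line 6: ['heart', 'read'] (min_width=10, slack=5)
Line 7: ['train', 'bus', 'that'] (min_width=14, slack=1)
Line 8: ['capture', 'tree'] (min_width=12, slack=3)
Line 9: ['been', 'south'] (min_width=10, slack=5)
Line 10: ['triangle'] (min_width=8, slack=7)

Answer: 4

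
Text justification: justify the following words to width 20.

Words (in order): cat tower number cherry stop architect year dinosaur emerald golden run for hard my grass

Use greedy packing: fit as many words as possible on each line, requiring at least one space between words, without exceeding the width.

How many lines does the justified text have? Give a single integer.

Answer: 6

Derivation:
Line 1: ['cat', 'tower', 'number'] (min_width=16, slack=4)
Line 2: ['cherry', 'stop'] (min_width=11, slack=9)
Line 3: ['architect', 'year'] (min_width=14, slack=6)
Line 4: ['dinosaur', 'emerald'] (min_width=16, slack=4)
Line 5: ['golden', 'run', 'for', 'hard'] (min_width=19, slack=1)
Line 6: ['my', 'grass'] (min_width=8, slack=12)
Total lines: 6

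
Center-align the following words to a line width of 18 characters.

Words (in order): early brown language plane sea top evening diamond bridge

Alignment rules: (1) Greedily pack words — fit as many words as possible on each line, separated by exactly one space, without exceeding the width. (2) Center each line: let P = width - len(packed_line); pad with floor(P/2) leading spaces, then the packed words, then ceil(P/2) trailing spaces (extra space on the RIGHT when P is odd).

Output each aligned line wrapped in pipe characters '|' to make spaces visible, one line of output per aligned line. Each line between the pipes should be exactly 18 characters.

Answer: |   early brown    |
|language plane sea|
|   top evening    |
|  diamond bridge  |

Derivation:
Line 1: ['early', 'brown'] (min_width=11, slack=7)
Line 2: ['language', 'plane', 'sea'] (min_width=18, slack=0)
Line 3: ['top', 'evening'] (min_width=11, slack=7)
Line 4: ['diamond', 'bridge'] (min_width=14, slack=4)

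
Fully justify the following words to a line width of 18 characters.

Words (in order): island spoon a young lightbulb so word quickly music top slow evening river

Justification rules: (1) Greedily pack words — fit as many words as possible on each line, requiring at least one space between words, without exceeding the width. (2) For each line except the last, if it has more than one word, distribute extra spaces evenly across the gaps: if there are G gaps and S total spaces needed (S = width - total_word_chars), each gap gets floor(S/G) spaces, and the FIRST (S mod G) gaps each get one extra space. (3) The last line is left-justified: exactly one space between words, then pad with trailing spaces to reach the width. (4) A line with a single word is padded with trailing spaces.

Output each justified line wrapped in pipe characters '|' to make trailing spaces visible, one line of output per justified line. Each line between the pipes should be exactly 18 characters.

Answer: |island   spoon   a|
|young lightbulb so|
|word quickly music|
|top  slow  evening|
|river             |

Derivation:
Line 1: ['island', 'spoon', 'a'] (min_width=14, slack=4)
Line 2: ['young', 'lightbulb', 'so'] (min_width=18, slack=0)
Line 3: ['word', 'quickly', 'music'] (min_width=18, slack=0)
Line 4: ['top', 'slow', 'evening'] (min_width=16, slack=2)
Line 5: ['river'] (min_width=5, slack=13)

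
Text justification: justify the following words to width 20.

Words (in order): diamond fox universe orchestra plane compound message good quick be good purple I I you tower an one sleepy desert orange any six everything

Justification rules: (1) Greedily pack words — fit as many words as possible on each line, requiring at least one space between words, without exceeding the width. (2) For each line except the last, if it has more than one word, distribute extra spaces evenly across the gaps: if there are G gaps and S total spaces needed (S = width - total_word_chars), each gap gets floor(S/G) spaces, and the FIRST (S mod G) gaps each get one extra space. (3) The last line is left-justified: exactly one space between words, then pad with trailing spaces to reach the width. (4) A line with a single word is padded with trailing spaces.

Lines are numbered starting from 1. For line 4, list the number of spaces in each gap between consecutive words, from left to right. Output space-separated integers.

Line 1: ['diamond', 'fox', 'universe'] (min_width=20, slack=0)
Line 2: ['orchestra', 'plane'] (min_width=15, slack=5)
Line 3: ['compound', 'message'] (min_width=16, slack=4)
Line 4: ['good', 'quick', 'be', 'good'] (min_width=18, slack=2)
Line 5: ['purple', 'I', 'I', 'you', 'tower'] (min_width=20, slack=0)
Line 6: ['an', 'one', 'sleepy', 'desert'] (min_width=20, slack=0)
Line 7: ['orange', 'any', 'six'] (min_width=14, slack=6)
Line 8: ['everything'] (min_width=10, slack=10)

Answer: 2 2 1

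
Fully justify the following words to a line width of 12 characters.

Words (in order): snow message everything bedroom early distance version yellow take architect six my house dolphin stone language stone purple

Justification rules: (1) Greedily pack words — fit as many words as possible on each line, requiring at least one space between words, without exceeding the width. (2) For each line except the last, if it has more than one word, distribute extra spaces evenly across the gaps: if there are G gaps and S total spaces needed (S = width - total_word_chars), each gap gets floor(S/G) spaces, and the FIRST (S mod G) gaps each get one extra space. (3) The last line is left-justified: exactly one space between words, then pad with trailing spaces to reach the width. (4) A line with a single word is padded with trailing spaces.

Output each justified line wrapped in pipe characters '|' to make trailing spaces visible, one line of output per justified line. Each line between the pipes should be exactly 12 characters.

Line 1: ['snow', 'message'] (min_width=12, slack=0)
Line 2: ['everything'] (min_width=10, slack=2)
Line 3: ['bedroom'] (min_width=7, slack=5)
Line 4: ['early'] (min_width=5, slack=7)
Line 5: ['distance'] (min_width=8, slack=4)
Line 6: ['version'] (min_width=7, slack=5)
Line 7: ['yellow', 'take'] (min_width=11, slack=1)
Line 8: ['architect'] (min_width=9, slack=3)
Line 9: ['six', 'my', 'house'] (min_width=12, slack=0)
Line 10: ['dolphin'] (min_width=7, slack=5)
Line 11: ['stone'] (min_width=5, slack=7)
Line 12: ['language'] (min_width=8, slack=4)
Line 13: ['stone', 'purple'] (min_width=12, slack=0)

Answer: |snow message|
|everything  |
|bedroom     |
|early       |
|distance    |
|version     |
|yellow  take|
|architect   |
|six my house|
|dolphin     |
|stone       |
|language    |
|stone purple|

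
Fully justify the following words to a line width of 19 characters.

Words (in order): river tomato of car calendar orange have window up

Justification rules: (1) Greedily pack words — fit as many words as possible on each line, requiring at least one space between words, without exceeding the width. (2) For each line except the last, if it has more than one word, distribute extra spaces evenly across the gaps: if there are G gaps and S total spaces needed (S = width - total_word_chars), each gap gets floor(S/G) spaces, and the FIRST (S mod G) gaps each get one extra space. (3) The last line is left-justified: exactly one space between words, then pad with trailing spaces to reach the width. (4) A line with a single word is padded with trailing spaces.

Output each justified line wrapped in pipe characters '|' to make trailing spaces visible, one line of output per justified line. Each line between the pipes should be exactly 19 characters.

Answer: |river tomato of car|
|calendar     orange|
|have window up     |

Derivation:
Line 1: ['river', 'tomato', 'of', 'car'] (min_width=19, slack=0)
Line 2: ['calendar', 'orange'] (min_width=15, slack=4)
Line 3: ['have', 'window', 'up'] (min_width=14, slack=5)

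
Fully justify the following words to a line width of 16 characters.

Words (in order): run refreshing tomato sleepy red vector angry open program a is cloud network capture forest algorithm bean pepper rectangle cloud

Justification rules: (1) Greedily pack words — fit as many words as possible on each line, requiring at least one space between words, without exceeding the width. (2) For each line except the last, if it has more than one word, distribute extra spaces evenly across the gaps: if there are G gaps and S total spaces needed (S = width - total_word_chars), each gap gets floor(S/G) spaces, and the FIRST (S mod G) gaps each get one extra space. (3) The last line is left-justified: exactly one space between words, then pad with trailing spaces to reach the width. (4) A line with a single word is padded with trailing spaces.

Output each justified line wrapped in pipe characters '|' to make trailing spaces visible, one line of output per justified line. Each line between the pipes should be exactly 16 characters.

Answer: |run   refreshing|
|tomato    sleepy|
|red vector angry|
|open  program  a|
|is cloud network|
|capture   forest|
|algorithm   bean|
|pepper rectangle|
|cloud           |

Derivation:
Line 1: ['run', 'refreshing'] (min_width=14, slack=2)
Line 2: ['tomato', 'sleepy'] (min_width=13, slack=3)
Line 3: ['red', 'vector', 'angry'] (min_width=16, slack=0)
Line 4: ['open', 'program', 'a'] (min_width=14, slack=2)
Line 5: ['is', 'cloud', 'network'] (min_width=16, slack=0)
Line 6: ['capture', 'forest'] (min_width=14, slack=2)
Line 7: ['algorithm', 'bean'] (min_width=14, slack=2)
Line 8: ['pepper', 'rectangle'] (min_width=16, slack=0)
Line 9: ['cloud'] (min_width=5, slack=11)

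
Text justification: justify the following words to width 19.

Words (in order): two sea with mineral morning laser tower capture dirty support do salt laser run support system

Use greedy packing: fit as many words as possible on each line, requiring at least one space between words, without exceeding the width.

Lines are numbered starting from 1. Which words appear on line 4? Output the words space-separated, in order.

Line 1: ['two', 'sea', 'with'] (min_width=12, slack=7)
Line 2: ['mineral', 'morning'] (min_width=15, slack=4)
Line 3: ['laser', 'tower', 'capture'] (min_width=19, slack=0)
Line 4: ['dirty', 'support', 'do'] (min_width=16, slack=3)
Line 5: ['salt', 'laser', 'run'] (min_width=14, slack=5)
Line 6: ['support', 'system'] (min_width=14, slack=5)

Answer: dirty support do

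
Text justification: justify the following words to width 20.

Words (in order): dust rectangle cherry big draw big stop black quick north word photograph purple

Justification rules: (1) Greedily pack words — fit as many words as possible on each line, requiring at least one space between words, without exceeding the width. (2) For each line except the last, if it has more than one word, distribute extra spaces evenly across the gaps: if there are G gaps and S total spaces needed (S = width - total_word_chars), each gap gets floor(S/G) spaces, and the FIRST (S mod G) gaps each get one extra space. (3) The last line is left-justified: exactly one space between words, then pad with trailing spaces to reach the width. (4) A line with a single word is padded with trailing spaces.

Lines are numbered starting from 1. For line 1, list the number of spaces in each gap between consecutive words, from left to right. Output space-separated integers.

Answer: 7

Derivation:
Line 1: ['dust', 'rectangle'] (min_width=14, slack=6)
Line 2: ['cherry', 'big', 'draw', 'big'] (min_width=19, slack=1)
Line 3: ['stop', 'black', 'quick'] (min_width=16, slack=4)
Line 4: ['north', 'word'] (min_width=10, slack=10)
Line 5: ['photograph', 'purple'] (min_width=17, slack=3)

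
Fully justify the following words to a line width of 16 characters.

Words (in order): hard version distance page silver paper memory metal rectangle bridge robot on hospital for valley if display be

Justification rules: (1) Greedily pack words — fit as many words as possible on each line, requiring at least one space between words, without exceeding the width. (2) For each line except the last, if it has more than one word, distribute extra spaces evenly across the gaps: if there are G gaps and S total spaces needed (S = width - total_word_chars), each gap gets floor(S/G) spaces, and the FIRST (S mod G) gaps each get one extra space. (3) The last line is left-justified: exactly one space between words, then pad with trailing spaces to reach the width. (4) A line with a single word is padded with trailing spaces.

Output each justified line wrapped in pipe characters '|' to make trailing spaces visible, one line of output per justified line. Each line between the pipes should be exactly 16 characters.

Answer: |hard     version|
|distance    page|
|silver     paper|
|memory     metal|
|rectangle bridge|
|robot         on|
|hospital     for|
|valley        if|
|display be      |

Derivation:
Line 1: ['hard', 'version'] (min_width=12, slack=4)
Line 2: ['distance', 'page'] (min_width=13, slack=3)
Line 3: ['silver', 'paper'] (min_width=12, slack=4)
Line 4: ['memory', 'metal'] (min_width=12, slack=4)
Line 5: ['rectangle', 'bridge'] (min_width=16, slack=0)
Line 6: ['robot', 'on'] (min_width=8, slack=8)
Line 7: ['hospital', 'for'] (min_width=12, slack=4)
Line 8: ['valley', 'if'] (min_width=9, slack=7)
Line 9: ['display', 'be'] (min_width=10, slack=6)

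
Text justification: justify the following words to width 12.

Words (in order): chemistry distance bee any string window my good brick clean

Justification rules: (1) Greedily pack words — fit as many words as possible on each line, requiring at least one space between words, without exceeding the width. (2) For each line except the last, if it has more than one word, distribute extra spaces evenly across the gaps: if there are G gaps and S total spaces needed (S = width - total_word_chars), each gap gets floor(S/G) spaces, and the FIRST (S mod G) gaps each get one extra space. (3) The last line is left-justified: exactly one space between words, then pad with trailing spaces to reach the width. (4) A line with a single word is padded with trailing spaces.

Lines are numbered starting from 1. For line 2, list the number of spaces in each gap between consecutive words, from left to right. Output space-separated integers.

Answer: 1

Derivation:
Line 1: ['chemistry'] (min_width=9, slack=3)
Line 2: ['distance', 'bee'] (min_width=12, slack=0)
Line 3: ['any', 'string'] (min_width=10, slack=2)
Line 4: ['window', 'my'] (min_width=9, slack=3)
Line 5: ['good', 'brick'] (min_width=10, slack=2)
Line 6: ['clean'] (min_width=5, slack=7)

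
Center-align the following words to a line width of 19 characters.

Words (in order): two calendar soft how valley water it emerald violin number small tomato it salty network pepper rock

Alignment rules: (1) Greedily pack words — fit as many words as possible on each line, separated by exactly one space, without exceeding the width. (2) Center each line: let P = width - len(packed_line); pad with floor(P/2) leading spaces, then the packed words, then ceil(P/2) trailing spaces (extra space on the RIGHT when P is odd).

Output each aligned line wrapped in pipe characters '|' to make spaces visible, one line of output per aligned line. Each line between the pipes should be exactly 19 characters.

Line 1: ['two', 'calendar', 'soft'] (min_width=17, slack=2)
Line 2: ['how', 'valley', 'water', 'it'] (min_width=19, slack=0)
Line 3: ['emerald', 'violin'] (min_width=14, slack=5)
Line 4: ['number', 'small', 'tomato'] (min_width=19, slack=0)
Line 5: ['it', 'salty', 'network'] (min_width=16, slack=3)
Line 6: ['pepper', 'rock'] (min_width=11, slack=8)

Answer: | two calendar soft |
|how valley water it|
|  emerald violin   |
|number small tomato|
| it salty network  |
|    pepper rock    |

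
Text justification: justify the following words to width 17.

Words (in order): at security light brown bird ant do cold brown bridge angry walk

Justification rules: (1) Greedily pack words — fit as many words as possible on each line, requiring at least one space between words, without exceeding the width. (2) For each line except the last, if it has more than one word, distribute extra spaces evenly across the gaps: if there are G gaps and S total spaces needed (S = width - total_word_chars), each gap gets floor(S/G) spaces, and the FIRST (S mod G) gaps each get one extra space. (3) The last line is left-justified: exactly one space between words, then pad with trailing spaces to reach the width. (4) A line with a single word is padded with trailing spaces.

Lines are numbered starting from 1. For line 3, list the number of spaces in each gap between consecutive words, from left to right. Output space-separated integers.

Answer: 1 1

Derivation:
Line 1: ['at', 'security', 'light'] (min_width=17, slack=0)
Line 2: ['brown', 'bird', 'ant', 'do'] (min_width=17, slack=0)
Line 3: ['cold', 'brown', 'bridge'] (min_width=17, slack=0)
Line 4: ['angry', 'walk'] (min_width=10, slack=7)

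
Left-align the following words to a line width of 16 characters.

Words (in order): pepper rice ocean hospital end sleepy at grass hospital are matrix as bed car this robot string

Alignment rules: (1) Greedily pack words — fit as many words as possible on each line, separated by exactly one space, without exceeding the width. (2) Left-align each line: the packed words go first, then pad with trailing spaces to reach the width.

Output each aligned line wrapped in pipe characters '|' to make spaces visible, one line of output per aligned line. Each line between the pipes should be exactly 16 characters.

Answer: |pepper rice     |
|ocean hospital  |
|end sleepy at   |
|grass hospital  |
|are matrix as   |
|bed car this    |
|robot string    |

Derivation:
Line 1: ['pepper', 'rice'] (min_width=11, slack=5)
Line 2: ['ocean', 'hospital'] (min_width=14, slack=2)
Line 3: ['end', 'sleepy', 'at'] (min_width=13, slack=3)
Line 4: ['grass', 'hospital'] (min_width=14, slack=2)
Line 5: ['are', 'matrix', 'as'] (min_width=13, slack=3)
Line 6: ['bed', 'car', 'this'] (min_width=12, slack=4)
Line 7: ['robot', 'string'] (min_width=12, slack=4)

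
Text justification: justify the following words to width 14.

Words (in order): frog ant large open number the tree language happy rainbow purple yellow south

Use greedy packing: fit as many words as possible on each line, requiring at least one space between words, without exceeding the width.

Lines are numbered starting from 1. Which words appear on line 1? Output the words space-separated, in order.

Answer: frog ant large

Derivation:
Line 1: ['frog', 'ant', 'large'] (min_width=14, slack=0)
Line 2: ['open', 'number'] (min_width=11, slack=3)
Line 3: ['the', 'tree'] (min_width=8, slack=6)
Line 4: ['language', 'happy'] (min_width=14, slack=0)
Line 5: ['rainbow', 'purple'] (min_width=14, slack=0)
Line 6: ['yellow', 'south'] (min_width=12, slack=2)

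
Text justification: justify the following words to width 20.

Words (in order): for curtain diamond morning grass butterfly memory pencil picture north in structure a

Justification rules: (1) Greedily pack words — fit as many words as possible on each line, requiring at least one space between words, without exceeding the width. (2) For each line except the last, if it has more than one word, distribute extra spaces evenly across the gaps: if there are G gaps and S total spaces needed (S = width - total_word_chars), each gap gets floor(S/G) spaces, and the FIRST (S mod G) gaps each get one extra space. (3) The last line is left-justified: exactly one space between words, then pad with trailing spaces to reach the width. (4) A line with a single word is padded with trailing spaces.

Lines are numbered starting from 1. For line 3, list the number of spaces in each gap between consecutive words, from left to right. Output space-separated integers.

Line 1: ['for', 'curtain', 'diamond'] (min_width=19, slack=1)
Line 2: ['morning', 'grass'] (min_width=13, slack=7)
Line 3: ['butterfly', 'memory'] (min_width=16, slack=4)
Line 4: ['pencil', 'picture', 'north'] (min_width=20, slack=0)
Line 5: ['in', 'structure', 'a'] (min_width=14, slack=6)

Answer: 5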